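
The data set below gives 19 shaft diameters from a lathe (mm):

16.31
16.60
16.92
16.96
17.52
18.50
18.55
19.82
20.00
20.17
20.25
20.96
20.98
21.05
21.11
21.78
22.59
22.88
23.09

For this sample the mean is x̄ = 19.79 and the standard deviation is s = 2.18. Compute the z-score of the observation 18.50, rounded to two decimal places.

-0.59

z = (18.50 − 19.79) / 2.18 = -0.59.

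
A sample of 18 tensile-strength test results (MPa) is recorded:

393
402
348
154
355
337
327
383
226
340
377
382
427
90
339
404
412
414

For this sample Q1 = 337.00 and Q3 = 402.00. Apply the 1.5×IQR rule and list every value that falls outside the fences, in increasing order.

90, 154, 226

IQR = Q3 − Q1 = 402.00 − 337.00 = 65.00.
Lower fence = Q1 − 1.5·IQR = 337.00 − 97.50 = 239.50.
Upper fence = Q3 + 1.5·IQR = 402.00 + 97.50 = 499.50.
90 < 239.50 → outlier.
154 < 239.50 → outlier.
226 < 239.50 → outlier.
All remaining values lie within [239.50, 499.50].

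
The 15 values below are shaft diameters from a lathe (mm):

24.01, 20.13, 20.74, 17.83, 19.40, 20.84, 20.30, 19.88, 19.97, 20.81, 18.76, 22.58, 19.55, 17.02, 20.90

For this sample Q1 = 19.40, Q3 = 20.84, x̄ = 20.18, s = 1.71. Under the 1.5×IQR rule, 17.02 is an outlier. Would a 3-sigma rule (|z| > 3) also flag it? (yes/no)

z = (17.02 − 20.18) / 1.71 = -1.85.
|z| = 1.85 ≤ 3.

no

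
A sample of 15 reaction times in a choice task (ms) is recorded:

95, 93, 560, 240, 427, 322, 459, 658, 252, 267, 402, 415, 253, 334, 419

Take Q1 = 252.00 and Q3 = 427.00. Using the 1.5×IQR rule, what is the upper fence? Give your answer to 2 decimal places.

689.50

IQR = Q3 − Q1 = 427.00 − 252.00 = 175.00.
Lower fence = Q1 − 1.5·IQR = 252.00 − 262.50 = -10.50.
Upper fence = Q3 + 1.5·IQR = 427.00 + 262.50 = 689.50.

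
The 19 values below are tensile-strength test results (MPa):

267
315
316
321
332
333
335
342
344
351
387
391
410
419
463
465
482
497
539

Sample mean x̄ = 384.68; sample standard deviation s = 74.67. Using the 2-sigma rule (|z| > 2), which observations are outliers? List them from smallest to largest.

Cutoffs at x̄ ± 2s: 384.68 ± 2·74.67 = [235.34, 534.02].
539: z = 2.07, |z| > 2 → outlier.
Every other value lies within [235.34, 534.02].

539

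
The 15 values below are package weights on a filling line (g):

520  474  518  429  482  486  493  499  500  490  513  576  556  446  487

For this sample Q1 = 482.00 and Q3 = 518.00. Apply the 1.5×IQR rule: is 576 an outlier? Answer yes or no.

yes

IQR = Q3 − Q1 = 518.00 − 482.00 = 36.00.
Lower fence = Q1 − 1.5·IQR = 482.00 − 54.00 = 428.00.
Upper fence = Q3 + 1.5·IQR = 518.00 + 54.00 = 572.00.
576 lies above the upper fence.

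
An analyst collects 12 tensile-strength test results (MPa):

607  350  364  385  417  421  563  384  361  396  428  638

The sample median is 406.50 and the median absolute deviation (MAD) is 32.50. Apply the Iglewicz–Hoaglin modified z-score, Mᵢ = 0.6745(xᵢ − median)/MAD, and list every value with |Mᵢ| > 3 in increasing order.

|Mᵢ| > 3 ⇔ |xᵢ − 406.50| > 3·32.50/0.6745 = 144.55.
So outliers lie outside [261.95, 551.05].
563: M = 3.25 → outlier.
607: M = 4.16 → outlier.
638: M = 4.80 → outlier.

563, 607, 638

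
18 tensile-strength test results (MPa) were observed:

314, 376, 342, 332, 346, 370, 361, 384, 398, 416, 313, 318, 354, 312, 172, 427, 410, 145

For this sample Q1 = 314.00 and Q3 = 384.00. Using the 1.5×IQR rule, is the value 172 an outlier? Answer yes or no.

IQR = Q3 − Q1 = 384.00 − 314.00 = 70.00.
Lower fence = Q1 − 1.5·IQR = 314.00 − 105.00 = 209.00.
Upper fence = Q3 + 1.5·IQR = 384.00 + 105.00 = 489.00.
172 lies below the lower fence.

yes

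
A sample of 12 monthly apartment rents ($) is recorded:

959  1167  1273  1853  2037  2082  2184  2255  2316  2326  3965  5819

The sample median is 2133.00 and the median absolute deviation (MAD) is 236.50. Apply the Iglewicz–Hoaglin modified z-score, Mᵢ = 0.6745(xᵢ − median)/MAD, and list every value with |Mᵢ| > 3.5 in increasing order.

3965, 5819

|Mᵢ| > 3.5 ⇔ |xᵢ − 2133.00| > 3.5·236.50/0.6745 = 1227.21.
So outliers lie outside [905.79, 3360.21].
3965: M = 5.22 → outlier.
5819: M = 10.51 → outlier.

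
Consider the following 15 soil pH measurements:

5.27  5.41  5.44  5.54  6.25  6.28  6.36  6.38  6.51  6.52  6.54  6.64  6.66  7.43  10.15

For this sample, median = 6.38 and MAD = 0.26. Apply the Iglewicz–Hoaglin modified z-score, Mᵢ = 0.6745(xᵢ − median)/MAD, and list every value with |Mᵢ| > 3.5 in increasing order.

|Mᵢ| > 3.5 ⇔ |xᵢ − 6.38| > 3.5·0.26/0.6745 = 1.35.
So outliers lie outside [5.03, 7.73].
10.15: M = 9.78 → outlier.

10.15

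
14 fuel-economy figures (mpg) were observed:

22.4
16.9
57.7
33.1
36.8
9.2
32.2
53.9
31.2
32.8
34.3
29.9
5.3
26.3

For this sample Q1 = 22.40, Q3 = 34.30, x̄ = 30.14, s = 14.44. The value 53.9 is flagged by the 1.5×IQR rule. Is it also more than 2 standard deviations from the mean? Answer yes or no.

z = (53.9 − 30.14) / 14.44 = 1.65.
|z| = 1.65 ≤ 2.

no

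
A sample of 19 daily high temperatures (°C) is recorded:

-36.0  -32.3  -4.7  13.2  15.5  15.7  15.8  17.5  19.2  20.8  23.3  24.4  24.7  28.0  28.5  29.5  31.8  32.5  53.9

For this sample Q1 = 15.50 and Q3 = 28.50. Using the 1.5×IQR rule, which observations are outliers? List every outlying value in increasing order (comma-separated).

IQR = Q3 − Q1 = 28.50 − 15.50 = 13.00.
Lower fence = Q1 − 1.5·IQR = 15.50 − 19.50 = -4.00.
Upper fence = Q3 + 1.5·IQR = 28.50 + 19.50 = 48.00.
-36.0 < -4.00 → outlier.
-32.3 < -4.00 → outlier.
-4.7 < -4.00 → outlier.
53.9 > 48.00 → outlier.
All remaining values lie within [-4.00, 48.00].

-36.0, -32.3, -4.7, 53.9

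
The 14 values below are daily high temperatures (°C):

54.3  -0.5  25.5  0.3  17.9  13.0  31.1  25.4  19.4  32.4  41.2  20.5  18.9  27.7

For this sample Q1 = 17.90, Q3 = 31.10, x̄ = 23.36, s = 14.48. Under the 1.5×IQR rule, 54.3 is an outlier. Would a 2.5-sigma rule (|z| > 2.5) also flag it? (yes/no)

no

z = (54.3 − 23.36) / 14.48 = 2.14.
|z| = 2.14 ≤ 2.5.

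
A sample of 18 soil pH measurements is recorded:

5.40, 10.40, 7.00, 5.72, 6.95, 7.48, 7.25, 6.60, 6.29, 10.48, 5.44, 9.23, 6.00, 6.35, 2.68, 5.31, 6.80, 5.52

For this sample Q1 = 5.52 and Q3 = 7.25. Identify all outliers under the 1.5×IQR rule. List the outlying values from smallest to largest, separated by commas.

2.68, 10.40, 10.48

IQR = Q3 − Q1 = 7.25 − 5.52 = 1.73.
Lower fence = Q1 − 1.5·IQR = 5.52 − 2.595 = 2.925.
Upper fence = Q3 + 1.5·IQR = 7.25 + 2.595 = 9.845.
2.68 < 2.925 → outlier.
10.40 > 9.845 → outlier.
10.48 > 9.845 → outlier.
All remaining values lie within [2.925, 9.845].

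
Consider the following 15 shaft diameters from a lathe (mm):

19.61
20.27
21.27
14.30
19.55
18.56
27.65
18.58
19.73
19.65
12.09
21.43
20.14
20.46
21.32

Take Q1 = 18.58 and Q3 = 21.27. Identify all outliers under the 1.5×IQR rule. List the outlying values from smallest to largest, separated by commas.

IQR = Q3 − Q1 = 21.27 − 18.58 = 2.69.
Lower fence = Q1 − 1.5·IQR = 18.58 − 4.035 = 14.545.
Upper fence = Q3 + 1.5·IQR = 21.27 + 4.035 = 25.305.
12.09 < 14.545 → outlier.
14.30 < 14.545 → outlier.
27.65 > 25.305 → outlier.
All remaining values lie within [14.545, 25.305].

12.09, 14.30, 27.65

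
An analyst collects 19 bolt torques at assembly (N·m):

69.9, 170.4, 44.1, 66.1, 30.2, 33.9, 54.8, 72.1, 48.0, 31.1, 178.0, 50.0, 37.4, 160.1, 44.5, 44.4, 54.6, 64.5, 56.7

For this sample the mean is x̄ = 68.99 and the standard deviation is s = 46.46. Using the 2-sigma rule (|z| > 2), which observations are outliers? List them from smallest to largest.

170.4, 178.0

Cutoffs at x̄ ± 2s: 68.99 ± 2·46.46 = [-23.93, 161.91].
170.4: z = 2.18, |z| > 2 → outlier.
178.0: z = 2.35, |z| > 2 → outlier.
Every other value lies within [-23.93, 161.91].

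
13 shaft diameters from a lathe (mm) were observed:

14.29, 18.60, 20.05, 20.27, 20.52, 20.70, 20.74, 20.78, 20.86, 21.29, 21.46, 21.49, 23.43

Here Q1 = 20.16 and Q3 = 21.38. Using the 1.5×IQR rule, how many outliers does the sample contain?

IQR = 1.22; fences at 20.16 − 1.83 = 18.33 and 21.38 + 1.83 = 23.21.
Outside the cutoffs: 14.29, 23.43.

2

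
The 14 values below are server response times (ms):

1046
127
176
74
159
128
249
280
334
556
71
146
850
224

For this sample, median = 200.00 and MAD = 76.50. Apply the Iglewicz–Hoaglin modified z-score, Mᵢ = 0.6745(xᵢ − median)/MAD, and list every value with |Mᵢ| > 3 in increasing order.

556, 850, 1046

|Mᵢ| > 3 ⇔ |xᵢ − 200.00| > 3·76.50/0.6745 = 340.25.
So outliers lie outside [-140.25, 540.25].
556: M = 3.14 → outlier.
850: M = 5.73 → outlier.
1046: M = 7.46 → outlier.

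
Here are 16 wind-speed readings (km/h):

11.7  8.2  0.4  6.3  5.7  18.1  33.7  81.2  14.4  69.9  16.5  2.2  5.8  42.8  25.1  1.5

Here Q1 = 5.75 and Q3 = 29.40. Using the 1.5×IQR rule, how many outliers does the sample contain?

IQR = 23.65; fences at 5.75 − 35.475 = -29.725 and 29.40 + 35.475 = 64.875.
Outside the cutoffs: 69.9, 81.2.

2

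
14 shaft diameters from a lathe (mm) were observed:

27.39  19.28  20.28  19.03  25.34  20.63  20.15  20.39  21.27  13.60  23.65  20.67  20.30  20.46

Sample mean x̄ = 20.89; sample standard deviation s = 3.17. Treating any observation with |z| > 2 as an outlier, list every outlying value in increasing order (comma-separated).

Cutoffs at x̄ ± 2s: 20.89 ± 2·3.17 = [14.55, 27.23].
13.60: z = -2.30, |z| > 2 → outlier.
27.39: z = 2.05, |z| > 2 → outlier.
Every other value lies within [14.55, 27.23].

13.60, 27.39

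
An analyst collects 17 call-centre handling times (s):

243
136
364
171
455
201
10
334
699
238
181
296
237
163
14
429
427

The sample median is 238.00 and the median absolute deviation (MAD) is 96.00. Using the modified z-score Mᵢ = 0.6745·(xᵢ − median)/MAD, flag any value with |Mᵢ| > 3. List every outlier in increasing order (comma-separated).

699

|Mᵢ| > 3 ⇔ |xᵢ − 238.00| > 3·96.00/0.6745 = 426.98.
So outliers lie outside [-188.98, 664.98].
699: M = 3.24 → outlier.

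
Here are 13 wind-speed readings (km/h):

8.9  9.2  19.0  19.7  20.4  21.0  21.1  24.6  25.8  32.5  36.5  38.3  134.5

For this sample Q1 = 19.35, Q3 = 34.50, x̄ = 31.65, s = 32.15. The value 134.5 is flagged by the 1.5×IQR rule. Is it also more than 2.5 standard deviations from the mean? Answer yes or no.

yes

z = (134.5 − 31.65) / 32.15 = 3.20.
|z| = 3.20 > 2.5.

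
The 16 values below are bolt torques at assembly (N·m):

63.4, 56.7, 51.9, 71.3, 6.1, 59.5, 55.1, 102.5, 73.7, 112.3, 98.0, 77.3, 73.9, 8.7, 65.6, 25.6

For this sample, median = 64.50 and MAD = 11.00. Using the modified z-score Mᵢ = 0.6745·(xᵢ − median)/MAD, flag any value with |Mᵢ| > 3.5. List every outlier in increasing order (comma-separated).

6.1

|Mᵢ| > 3.5 ⇔ |xᵢ − 64.50| > 3.5·11.00/0.6745 = 57.08.
So outliers lie outside [7.42, 121.58].
6.1: M = -3.58 → outlier.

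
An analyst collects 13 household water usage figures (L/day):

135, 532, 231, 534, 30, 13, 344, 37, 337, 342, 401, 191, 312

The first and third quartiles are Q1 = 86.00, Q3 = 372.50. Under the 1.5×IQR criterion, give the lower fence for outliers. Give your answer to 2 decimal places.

IQR = Q3 − Q1 = 372.50 − 86.00 = 286.50.
Lower fence = Q1 − 1.5·IQR = 86.00 − 429.75 = -343.75.
Upper fence = Q3 + 1.5·IQR = 372.50 + 429.75 = 802.25.

-343.75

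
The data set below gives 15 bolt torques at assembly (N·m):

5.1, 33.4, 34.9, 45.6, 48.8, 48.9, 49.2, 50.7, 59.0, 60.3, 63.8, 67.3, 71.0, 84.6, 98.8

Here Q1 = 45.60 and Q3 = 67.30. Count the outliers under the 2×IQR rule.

0

IQR = 21.70; fences at 45.60 − 43.40 = 2.20 and 67.30 + 43.40 = 110.70.
Every value lies within the cutoffs.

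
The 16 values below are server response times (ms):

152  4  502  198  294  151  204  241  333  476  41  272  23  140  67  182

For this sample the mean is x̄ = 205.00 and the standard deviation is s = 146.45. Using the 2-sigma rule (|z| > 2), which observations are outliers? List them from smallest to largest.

Cutoffs at x̄ ± 2s: 205.00 ± 2·146.45 = [-87.90, 497.90].
502: z = 2.03, |z| > 2 → outlier.
Every other value lies within [-87.90, 497.90].

502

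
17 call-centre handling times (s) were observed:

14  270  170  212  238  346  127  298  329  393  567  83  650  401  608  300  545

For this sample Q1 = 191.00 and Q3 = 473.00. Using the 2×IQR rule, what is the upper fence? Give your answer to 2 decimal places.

1037.00

IQR = Q3 − Q1 = 473.00 − 191.00 = 282.00.
Lower fence = Q1 − 2·IQR = 191.00 − 564.00 = -373.00.
Upper fence = Q3 + 2·IQR = 473.00 + 564.00 = 1037.00.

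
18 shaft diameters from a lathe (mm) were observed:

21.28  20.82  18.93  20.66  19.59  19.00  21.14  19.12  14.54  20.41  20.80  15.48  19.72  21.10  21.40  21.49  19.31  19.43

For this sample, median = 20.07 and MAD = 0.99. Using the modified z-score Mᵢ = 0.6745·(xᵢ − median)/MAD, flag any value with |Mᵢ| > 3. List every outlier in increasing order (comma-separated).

|Mᵢ| > 3 ⇔ |xᵢ − 20.07| > 3·0.99/0.6745 = 4.40.
So outliers lie outside [15.67, 24.47].
14.54: M = -3.77 → outlier.
15.48: M = -3.13 → outlier.

14.54, 15.48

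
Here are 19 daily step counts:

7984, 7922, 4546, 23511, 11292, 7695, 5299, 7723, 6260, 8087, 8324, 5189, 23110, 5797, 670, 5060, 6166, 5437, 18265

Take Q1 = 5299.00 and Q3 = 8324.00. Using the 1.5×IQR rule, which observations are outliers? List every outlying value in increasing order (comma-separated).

670, 18265, 23110, 23511

IQR = Q3 − Q1 = 8324.00 − 5299.00 = 3025.00.
Lower fence = Q1 − 1.5·IQR = 5299.00 − 4537.50 = 761.50.
Upper fence = Q3 + 1.5·IQR = 8324.00 + 4537.50 = 12861.50.
670 < 761.50 → outlier.
18265 > 12861.50 → outlier.
23110 > 12861.50 → outlier.
23511 > 12861.50 → outlier.
All remaining values lie within [761.50, 12861.50].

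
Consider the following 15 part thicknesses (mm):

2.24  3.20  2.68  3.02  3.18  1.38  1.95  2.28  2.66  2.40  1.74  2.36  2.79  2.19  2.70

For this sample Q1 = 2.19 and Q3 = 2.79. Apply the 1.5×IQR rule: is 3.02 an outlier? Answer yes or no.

no

IQR = Q3 − Q1 = 2.79 − 2.19 = 0.60.
Lower fence = Q1 − 1.5·IQR = 2.19 − 0.90 = 1.29.
Upper fence = Q3 + 1.5·IQR = 2.79 + 0.90 = 3.69.
3.02 lies within [1.29, 3.69].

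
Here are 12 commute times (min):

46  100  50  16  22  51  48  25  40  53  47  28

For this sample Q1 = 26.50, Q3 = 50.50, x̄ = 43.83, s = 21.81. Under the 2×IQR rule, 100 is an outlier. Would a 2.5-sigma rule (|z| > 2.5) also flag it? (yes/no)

z = (100 − 43.83) / 21.81 = 2.58.
|z| = 2.58 > 2.5.

yes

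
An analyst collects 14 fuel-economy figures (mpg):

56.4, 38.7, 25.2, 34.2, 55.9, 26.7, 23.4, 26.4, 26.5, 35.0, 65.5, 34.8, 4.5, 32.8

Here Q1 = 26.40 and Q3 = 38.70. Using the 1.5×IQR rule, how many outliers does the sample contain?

IQR = 12.30; fences at 26.40 − 18.45 = 7.95 and 38.70 + 18.45 = 57.15.
Outside the cutoffs: 4.5, 65.5.

2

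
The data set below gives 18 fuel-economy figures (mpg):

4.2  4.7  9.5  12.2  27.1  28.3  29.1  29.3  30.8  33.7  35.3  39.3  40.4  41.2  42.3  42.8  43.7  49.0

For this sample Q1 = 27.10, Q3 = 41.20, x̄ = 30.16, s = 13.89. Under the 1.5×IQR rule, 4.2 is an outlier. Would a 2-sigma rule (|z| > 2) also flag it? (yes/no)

no

z = (4.2 − 30.16) / 13.89 = -1.87.
|z| = 1.87 ≤ 2.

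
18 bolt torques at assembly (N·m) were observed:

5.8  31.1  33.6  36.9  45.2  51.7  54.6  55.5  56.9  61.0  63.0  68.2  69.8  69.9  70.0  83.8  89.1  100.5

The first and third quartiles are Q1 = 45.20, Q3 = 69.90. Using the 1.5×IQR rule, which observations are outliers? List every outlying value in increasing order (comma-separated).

5.8

IQR = Q3 − Q1 = 69.90 − 45.20 = 24.70.
Lower fence = Q1 − 1.5·IQR = 45.20 − 37.05 = 8.15.
Upper fence = Q3 + 1.5·IQR = 69.90 + 37.05 = 106.95.
5.8 < 8.15 → outlier.
All remaining values lie within [8.15, 106.95].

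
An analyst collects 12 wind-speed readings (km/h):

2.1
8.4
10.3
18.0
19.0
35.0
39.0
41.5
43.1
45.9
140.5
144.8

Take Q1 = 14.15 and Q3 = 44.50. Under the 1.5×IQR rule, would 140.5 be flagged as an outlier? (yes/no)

yes

IQR = Q3 − Q1 = 44.50 − 14.15 = 30.35.
Lower fence = Q1 − 1.5·IQR = 14.15 − 45.525 = -31.375.
Upper fence = Q3 + 1.5·IQR = 44.50 + 45.525 = 90.025.
140.5 lies above the upper fence.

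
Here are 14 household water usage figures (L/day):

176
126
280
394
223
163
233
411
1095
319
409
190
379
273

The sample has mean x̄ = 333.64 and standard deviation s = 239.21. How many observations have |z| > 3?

1

Cutoffs: x̄ ± 3s = [-383.99, 1051.27].
Outside the cutoffs: 1095.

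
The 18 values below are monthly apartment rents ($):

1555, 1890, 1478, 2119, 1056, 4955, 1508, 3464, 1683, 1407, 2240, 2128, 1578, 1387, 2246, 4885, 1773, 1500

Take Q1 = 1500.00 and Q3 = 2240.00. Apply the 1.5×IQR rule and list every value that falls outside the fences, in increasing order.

3464, 4885, 4955

IQR = Q3 − Q1 = 2240.00 − 1500.00 = 740.00.
Lower fence = Q1 − 1.5·IQR = 1500.00 − 1110.00 = 390.00.
Upper fence = Q3 + 1.5·IQR = 2240.00 + 1110.00 = 3350.00.
3464 > 3350.00 → outlier.
4885 > 3350.00 → outlier.
4955 > 3350.00 → outlier.
All remaining values lie within [390.00, 3350.00].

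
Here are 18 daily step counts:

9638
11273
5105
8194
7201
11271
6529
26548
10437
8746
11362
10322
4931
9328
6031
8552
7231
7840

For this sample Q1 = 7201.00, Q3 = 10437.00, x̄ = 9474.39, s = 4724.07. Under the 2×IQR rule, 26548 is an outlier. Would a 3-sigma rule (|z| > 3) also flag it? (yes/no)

yes

z = (26548 − 9474.39) / 4724.07 = 3.61.
|z| = 3.61 > 3.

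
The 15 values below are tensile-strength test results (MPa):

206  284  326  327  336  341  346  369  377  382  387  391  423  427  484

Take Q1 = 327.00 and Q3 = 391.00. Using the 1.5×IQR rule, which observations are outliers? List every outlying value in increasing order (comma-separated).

206

IQR = Q3 − Q1 = 391.00 − 327.00 = 64.00.
Lower fence = Q1 − 1.5·IQR = 327.00 − 96.00 = 231.00.
Upper fence = Q3 + 1.5·IQR = 391.00 + 96.00 = 487.00.
206 < 231.00 → outlier.
All remaining values lie within [231.00, 487.00].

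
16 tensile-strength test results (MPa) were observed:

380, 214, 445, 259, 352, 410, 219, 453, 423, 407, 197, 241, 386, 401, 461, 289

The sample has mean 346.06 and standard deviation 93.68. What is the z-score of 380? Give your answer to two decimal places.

0.36

z = (380 − 346.06) / 93.68 = 0.36.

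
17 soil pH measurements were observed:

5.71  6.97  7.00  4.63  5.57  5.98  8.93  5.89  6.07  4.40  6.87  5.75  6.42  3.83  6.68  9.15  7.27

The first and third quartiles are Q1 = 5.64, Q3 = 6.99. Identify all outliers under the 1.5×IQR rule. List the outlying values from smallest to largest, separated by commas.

IQR = Q3 − Q1 = 6.99 − 5.64 = 1.35.
Lower fence = Q1 − 1.5·IQR = 5.64 − 2.025 = 3.615.
Upper fence = Q3 + 1.5·IQR = 6.99 + 2.025 = 9.015.
9.15 > 9.015 → outlier.
All remaining values lie within [3.615, 9.015].

9.15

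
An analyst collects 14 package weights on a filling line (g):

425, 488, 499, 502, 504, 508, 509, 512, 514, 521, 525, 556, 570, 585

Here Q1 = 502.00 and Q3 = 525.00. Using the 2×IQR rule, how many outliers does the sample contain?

IQR = 23.00; fences at 502.00 − 46.00 = 456.00 and 525.00 + 46.00 = 571.00.
Outside the cutoffs: 425, 585.

2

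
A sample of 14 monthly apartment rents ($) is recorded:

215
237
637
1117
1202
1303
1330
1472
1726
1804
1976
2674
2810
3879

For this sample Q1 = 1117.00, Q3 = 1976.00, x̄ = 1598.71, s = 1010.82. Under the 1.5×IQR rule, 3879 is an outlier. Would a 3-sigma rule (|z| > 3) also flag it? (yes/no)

no

z = (3879 − 1598.71) / 1010.82 = 2.26.
|z| = 2.26 ≤ 3.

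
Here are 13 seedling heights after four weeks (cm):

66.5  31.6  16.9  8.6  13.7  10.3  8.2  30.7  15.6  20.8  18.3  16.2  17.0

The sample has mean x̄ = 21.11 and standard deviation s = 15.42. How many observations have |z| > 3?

Cutoffs: x̄ ± 3s = [-25.15, 67.37].
Every value lies within the cutoffs.

0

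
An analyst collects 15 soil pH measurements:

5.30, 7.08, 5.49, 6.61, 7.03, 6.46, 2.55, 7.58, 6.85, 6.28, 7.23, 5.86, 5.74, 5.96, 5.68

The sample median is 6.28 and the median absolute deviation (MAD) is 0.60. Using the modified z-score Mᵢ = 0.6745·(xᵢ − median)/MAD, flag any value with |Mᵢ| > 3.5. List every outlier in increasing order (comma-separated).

|Mᵢ| > 3.5 ⇔ |xᵢ − 6.28| > 3.5·0.60/0.6745 = 3.11.
So outliers lie outside [3.17, 9.39].
2.55: M = -4.19 → outlier.

2.55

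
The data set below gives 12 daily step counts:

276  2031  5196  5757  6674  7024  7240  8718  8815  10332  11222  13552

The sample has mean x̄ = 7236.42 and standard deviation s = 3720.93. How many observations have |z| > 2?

Cutoffs: x̄ ± 2s = [-205.44, 14678.28].
Every value lies within the cutoffs.

0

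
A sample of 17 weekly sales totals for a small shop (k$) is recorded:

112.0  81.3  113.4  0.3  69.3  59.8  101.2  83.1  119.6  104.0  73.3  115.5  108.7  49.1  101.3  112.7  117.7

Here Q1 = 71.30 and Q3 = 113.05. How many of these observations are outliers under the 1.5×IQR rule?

IQR = 41.75; fences at 71.30 − 62.625 = 8.675 and 113.05 + 62.625 = 175.675.
Outside the cutoffs: 0.3.

1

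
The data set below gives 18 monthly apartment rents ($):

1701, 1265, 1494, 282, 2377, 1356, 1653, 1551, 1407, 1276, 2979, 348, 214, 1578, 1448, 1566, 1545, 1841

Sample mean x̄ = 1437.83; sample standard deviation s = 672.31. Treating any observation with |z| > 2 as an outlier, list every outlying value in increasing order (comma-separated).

Cutoffs at x̄ ± 2s: 1437.83 ± 2·672.31 = [93.21, 2782.45].
2979: z = 2.29, |z| > 2 → outlier.
Every other value lies within [93.21, 2782.45].

2979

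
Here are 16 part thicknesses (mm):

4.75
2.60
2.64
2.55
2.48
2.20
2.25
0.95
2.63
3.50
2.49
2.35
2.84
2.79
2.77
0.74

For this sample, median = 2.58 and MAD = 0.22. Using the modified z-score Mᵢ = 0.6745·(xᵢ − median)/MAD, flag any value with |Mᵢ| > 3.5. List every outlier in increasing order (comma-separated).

0.74, 0.95, 4.75

|Mᵢ| > 3.5 ⇔ |xᵢ − 2.58| > 3.5·0.22/0.6745 = 1.14.
So outliers lie outside [1.44, 3.72].
0.74: M = -5.64 → outlier.
0.95: M = -5.00 → outlier.
4.75: M = 6.65 → outlier.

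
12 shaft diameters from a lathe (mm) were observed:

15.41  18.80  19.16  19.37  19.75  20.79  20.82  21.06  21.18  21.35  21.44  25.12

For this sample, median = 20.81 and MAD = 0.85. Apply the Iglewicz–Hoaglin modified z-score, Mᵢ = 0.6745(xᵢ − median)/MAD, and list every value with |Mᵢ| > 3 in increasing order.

|Mᵢ| > 3 ⇔ |xᵢ − 20.81| > 3·0.85/0.6745 = 3.78.
So outliers lie outside [17.03, 24.59].
15.41: M = -4.29 → outlier.
25.12: M = 3.42 → outlier.

15.41, 25.12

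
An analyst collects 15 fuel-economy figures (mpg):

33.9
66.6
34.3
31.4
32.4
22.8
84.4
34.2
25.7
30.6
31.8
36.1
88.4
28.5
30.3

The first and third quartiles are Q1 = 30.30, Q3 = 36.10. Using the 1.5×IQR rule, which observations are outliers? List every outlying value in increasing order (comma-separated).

IQR = Q3 − Q1 = 36.10 − 30.30 = 5.80.
Lower fence = Q1 − 1.5·IQR = 30.30 − 8.70 = 21.60.
Upper fence = Q3 + 1.5·IQR = 36.10 + 8.70 = 44.80.
66.6 > 44.80 → outlier.
84.4 > 44.80 → outlier.
88.4 > 44.80 → outlier.
All remaining values lie within [21.60, 44.80].

66.6, 84.4, 88.4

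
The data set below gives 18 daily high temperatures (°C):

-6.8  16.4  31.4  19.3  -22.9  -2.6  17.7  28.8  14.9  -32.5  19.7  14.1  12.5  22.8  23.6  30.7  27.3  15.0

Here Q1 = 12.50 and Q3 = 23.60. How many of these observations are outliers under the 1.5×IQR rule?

IQR = 11.10; fences at 12.50 − 16.65 = -4.15 and 23.60 + 16.65 = 40.25.
Outside the cutoffs: -32.5, -22.9, -6.8.

3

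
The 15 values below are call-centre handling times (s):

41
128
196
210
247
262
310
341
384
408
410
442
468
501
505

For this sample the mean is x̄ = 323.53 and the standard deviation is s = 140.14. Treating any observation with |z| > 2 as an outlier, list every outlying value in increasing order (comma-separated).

Cutoffs at x̄ ± 2s: 323.53 ± 2·140.14 = [43.25, 603.81].
41: z = -2.02, |z| > 2 → outlier.
Every other value lies within [43.25, 603.81].

41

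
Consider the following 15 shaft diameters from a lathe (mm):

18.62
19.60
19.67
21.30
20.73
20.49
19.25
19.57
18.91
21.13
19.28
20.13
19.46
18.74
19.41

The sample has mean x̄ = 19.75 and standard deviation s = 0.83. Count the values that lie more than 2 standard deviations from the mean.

Cutoffs: x̄ ± 2s = [18.09, 21.41].
Every value lies within the cutoffs.

0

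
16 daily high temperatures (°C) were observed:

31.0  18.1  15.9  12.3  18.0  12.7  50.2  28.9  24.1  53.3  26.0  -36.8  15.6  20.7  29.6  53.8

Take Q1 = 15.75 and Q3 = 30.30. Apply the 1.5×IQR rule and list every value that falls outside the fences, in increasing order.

-36.8, 53.3, 53.8

IQR = Q3 − Q1 = 30.30 − 15.75 = 14.55.
Lower fence = Q1 − 1.5·IQR = 15.75 − 21.825 = -6.075.
Upper fence = Q3 + 1.5·IQR = 30.30 + 21.825 = 52.125.
-36.8 < -6.075 → outlier.
53.3 > 52.125 → outlier.
53.8 > 52.125 → outlier.
All remaining values lie within [-6.075, 52.125].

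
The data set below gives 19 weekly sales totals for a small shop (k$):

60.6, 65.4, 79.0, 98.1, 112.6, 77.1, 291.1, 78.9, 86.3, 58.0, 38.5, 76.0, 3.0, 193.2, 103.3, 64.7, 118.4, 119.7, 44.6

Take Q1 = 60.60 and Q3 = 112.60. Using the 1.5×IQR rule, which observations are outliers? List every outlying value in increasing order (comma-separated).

IQR = Q3 − Q1 = 112.60 − 60.60 = 52.00.
Lower fence = Q1 − 1.5·IQR = 60.60 − 78.00 = -17.40.
Upper fence = Q3 + 1.5·IQR = 112.60 + 78.00 = 190.60.
193.2 > 190.60 → outlier.
291.1 > 190.60 → outlier.
All remaining values lie within [-17.40, 190.60].

193.2, 291.1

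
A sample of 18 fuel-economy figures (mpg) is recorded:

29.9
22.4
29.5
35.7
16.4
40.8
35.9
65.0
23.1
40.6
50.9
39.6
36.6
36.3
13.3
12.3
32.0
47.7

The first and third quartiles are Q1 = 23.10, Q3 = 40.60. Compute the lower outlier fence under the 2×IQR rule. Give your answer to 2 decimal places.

IQR = Q3 − Q1 = 40.60 − 23.10 = 17.50.
Lower fence = Q1 − 2·IQR = 23.10 − 35.00 = -11.90.
Upper fence = Q3 + 2·IQR = 40.60 + 35.00 = 75.60.

-11.90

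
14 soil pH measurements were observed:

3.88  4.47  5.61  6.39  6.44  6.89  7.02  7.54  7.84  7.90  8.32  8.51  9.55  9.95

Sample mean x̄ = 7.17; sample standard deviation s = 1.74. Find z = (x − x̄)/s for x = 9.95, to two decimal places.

z = (9.95 − 7.17) / 1.74 = 1.60.

1.60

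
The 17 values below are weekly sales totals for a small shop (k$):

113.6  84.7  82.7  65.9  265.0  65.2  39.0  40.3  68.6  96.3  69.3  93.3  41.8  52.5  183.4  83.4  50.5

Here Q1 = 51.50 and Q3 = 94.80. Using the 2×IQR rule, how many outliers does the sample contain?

2

IQR = 43.30; fences at 51.50 − 86.60 = -35.10 and 94.80 + 86.60 = 181.40.
Outside the cutoffs: 183.4, 265.0.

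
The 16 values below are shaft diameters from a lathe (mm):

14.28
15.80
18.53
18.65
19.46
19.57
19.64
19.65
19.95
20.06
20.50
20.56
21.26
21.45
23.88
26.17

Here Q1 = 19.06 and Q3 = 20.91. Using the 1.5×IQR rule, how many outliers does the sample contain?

4

IQR = 1.85; fences at 19.06 − 2.775 = 16.285 and 20.91 + 2.775 = 23.685.
Outside the cutoffs: 14.28, 15.80, 23.88, 26.17.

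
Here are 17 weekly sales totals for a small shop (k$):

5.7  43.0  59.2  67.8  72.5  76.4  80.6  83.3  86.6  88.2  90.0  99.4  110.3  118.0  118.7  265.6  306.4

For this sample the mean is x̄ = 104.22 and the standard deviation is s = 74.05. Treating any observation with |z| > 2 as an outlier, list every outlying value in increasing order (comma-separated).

265.6, 306.4

Cutoffs at x̄ ± 2s: 104.22 ± 2·74.05 = [-43.88, 252.32].
265.6: z = 2.18, |z| > 2 → outlier.
306.4: z = 2.73, |z| > 2 → outlier.
Every other value lies within [-43.88, 252.32].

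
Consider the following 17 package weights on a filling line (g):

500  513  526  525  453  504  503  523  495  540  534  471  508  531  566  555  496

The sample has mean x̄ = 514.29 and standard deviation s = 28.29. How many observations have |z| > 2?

1

Cutoffs: x̄ ± 2s = [457.71, 570.87].
Outside the cutoffs: 453.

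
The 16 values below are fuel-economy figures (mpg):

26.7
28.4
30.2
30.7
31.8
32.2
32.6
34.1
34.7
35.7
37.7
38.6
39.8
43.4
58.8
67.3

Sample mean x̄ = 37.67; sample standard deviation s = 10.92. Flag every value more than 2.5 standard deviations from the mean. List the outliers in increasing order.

Cutoffs at x̄ ± 2.5s: 37.67 ± 2.5·10.92 = [10.37, 64.97].
67.3: z = 2.71, |z| > 2.5 → outlier.
Every other value lies within [10.37, 64.97].

67.3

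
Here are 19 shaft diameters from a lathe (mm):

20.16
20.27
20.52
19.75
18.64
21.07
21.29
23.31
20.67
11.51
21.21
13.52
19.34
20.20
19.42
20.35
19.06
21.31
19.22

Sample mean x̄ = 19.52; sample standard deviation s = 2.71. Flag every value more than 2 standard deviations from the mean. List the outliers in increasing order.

11.51, 13.52

Cutoffs at x̄ ± 2s: 19.52 ± 2·2.71 = [14.10, 24.94].
11.51: z = -2.96, |z| > 2 → outlier.
13.52: z = -2.21, |z| > 2 → outlier.
Every other value lies within [14.10, 24.94].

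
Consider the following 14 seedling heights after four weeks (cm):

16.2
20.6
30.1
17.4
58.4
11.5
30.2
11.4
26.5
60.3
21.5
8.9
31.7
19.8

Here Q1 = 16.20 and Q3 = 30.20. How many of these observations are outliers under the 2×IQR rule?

IQR = 14.00; fences at 16.20 − 28.00 = -11.80 and 30.20 + 28.00 = 58.20.
Outside the cutoffs: 58.4, 60.3.

2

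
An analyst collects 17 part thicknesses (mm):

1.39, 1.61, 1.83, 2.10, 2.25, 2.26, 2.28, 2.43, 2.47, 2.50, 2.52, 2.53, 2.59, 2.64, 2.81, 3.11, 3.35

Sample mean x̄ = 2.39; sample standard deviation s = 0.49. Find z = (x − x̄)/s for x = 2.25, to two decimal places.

-0.29

z = (2.25 − 2.39) / 0.49 = -0.29.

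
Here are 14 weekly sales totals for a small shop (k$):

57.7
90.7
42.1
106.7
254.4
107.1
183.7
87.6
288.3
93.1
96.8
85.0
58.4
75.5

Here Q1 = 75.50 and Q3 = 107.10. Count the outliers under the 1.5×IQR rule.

IQR = 31.60; fences at 75.50 − 47.40 = 28.10 and 107.10 + 47.40 = 154.50.
Outside the cutoffs: 183.7, 254.4, 288.3.

3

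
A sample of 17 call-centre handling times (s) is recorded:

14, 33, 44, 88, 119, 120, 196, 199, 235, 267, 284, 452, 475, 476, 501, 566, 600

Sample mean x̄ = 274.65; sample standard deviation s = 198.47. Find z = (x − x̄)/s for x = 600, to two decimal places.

z = (600 − 274.65) / 198.47 = 1.64.

1.64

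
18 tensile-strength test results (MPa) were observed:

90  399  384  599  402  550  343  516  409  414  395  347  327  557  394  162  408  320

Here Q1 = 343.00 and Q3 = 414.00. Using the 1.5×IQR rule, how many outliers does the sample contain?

IQR = 71.00; fences at 343.00 − 106.50 = 236.50 and 414.00 + 106.50 = 520.50.
Outside the cutoffs: 90, 162, 550, 557, 599.

5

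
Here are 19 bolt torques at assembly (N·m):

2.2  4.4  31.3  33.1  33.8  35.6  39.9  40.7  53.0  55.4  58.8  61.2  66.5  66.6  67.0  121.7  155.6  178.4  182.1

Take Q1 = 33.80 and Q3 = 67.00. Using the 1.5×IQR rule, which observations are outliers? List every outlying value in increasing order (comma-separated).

121.7, 155.6, 178.4, 182.1

IQR = Q3 − Q1 = 67.00 − 33.80 = 33.20.
Lower fence = Q1 − 1.5·IQR = 33.80 − 49.80 = -16.00.
Upper fence = Q3 + 1.5·IQR = 67.00 + 49.80 = 116.80.
121.7 > 116.80 → outlier.
155.6 > 116.80 → outlier.
178.4 > 116.80 → outlier.
182.1 > 116.80 → outlier.
All remaining values lie within [-16.00, 116.80].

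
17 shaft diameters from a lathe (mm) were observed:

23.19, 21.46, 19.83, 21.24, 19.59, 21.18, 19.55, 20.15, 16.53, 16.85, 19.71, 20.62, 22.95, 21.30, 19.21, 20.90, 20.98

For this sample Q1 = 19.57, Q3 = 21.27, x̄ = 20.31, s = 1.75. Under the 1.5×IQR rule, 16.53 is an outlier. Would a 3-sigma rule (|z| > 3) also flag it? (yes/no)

z = (16.53 − 20.31) / 1.75 = -2.16.
|z| = 2.16 ≤ 3.

no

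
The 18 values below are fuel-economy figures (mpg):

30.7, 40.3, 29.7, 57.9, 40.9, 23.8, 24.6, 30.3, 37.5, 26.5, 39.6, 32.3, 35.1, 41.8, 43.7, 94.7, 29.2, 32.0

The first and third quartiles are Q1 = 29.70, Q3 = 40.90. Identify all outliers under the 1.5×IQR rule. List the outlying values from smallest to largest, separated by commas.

57.9, 94.7

IQR = Q3 − Q1 = 40.90 − 29.70 = 11.20.
Lower fence = Q1 − 1.5·IQR = 29.70 − 16.80 = 12.90.
Upper fence = Q3 + 1.5·IQR = 40.90 + 16.80 = 57.70.
57.9 > 57.70 → outlier.
94.7 > 57.70 → outlier.
All remaining values lie within [12.90, 57.70].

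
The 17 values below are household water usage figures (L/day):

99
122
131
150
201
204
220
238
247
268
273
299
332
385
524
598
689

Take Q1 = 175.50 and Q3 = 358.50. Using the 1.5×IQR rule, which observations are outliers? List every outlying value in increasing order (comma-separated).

IQR = Q3 − Q1 = 358.50 − 175.50 = 183.00.
Lower fence = Q1 − 1.5·IQR = 175.50 − 274.50 = -99.00.
Upper fence = Q3 + 1.5·IQR = 358.50 + 274.50 = 633.00.
689 > 633.00 → outlier.
All remaining values lie within [-99.00, 633.00].

689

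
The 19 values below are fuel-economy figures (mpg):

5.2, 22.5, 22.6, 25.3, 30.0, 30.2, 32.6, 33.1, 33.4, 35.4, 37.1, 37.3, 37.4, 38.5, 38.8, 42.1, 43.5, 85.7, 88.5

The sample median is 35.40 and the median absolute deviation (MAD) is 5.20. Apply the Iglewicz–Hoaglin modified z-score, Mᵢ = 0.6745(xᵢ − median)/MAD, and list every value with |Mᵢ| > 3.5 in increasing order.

5.2, 85.7, 88.5

|Mᵢ| > 3.5 ⇔ |xᵢ − 35.40| > 3.5·5.20/0.6745 = 26.98.
So outliers lie outside [8.42, 62.38].
5.2: M = -3.92 → outlier.
85.7: M = 6.52 → outlier.
88.5: M = 6.89 → outlier.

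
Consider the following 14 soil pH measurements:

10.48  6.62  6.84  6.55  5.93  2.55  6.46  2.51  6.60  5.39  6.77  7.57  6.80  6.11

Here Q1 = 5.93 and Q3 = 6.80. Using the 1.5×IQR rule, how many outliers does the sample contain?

IQR = 0.87; fences at 5.93 − 1.305 = 4.625 and 6.80 + 1.305 = 8.105.
Outside the cutoffs: 2.51, 2.55, 10.48.

3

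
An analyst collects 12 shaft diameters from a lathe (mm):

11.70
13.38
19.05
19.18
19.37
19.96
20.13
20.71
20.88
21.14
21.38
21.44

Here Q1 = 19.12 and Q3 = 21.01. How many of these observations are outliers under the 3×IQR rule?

2

IQR = 1.89; fences at 19.12 − 5.67 = 13.45 and 21.01 + 5.67 = 26.68.
Outside the cutoffs: 11.70, 13.38.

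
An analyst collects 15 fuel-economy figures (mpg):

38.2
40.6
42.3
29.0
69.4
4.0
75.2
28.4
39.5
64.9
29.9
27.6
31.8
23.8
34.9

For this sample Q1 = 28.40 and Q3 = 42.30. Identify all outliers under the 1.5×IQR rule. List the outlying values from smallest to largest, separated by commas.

4.0, 64.9, 69.4, 75.2

IQR = Q3 − Q1 = 42.30 − 28.40 = 13.90.
Lower fence = Q1 − 1.5·IQR = 28.40 − 20.85 = 7.55.
Upper fence = Q3 + 1.5·IQR = 42.30 + 20.85 = 63.15.
4.0 < 7.55 → outlier.
64.9 > 63.15 → outlier.
69.4 > 63.15 → outlier.
75.2 > 63.15 → outlier.
All remaining values lie within [7.55, 63.15].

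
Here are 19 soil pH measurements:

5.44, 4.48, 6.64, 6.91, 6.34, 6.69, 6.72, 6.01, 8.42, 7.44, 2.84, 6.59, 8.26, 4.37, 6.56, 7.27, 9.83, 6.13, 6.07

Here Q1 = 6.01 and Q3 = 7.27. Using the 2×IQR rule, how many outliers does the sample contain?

2

IQR = 1.26; fences at 6.01 − 2.52 = 3.49 and 7.27 + 2.52 = 9.79.
Outside the cutoffs: 2.84, 9.83.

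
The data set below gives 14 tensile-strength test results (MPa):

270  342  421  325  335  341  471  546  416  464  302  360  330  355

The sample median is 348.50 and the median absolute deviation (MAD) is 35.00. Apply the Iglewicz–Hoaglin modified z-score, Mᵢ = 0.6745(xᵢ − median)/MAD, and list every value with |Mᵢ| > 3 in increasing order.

|Mᵢ| > 3 ⇔ |xᵢ − 348.50| > 3·35.00/0.6745 = 155.67.
So outliers lie outside [192.83, 504.17].
546: M = 3.81 → outlier.

546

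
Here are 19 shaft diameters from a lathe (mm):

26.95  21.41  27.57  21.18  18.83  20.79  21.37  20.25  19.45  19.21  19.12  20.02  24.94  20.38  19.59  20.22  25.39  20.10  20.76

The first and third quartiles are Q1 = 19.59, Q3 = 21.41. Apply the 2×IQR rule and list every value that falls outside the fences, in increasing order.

25.39, 26.95, 27.57

IQR = Q3 − Q1 = 21.41 − 19.59 = 1.82.
Lower fence = Q1 − 2·IQR = 19.59 − 3.64 = 15.95.
Upper fence = Q3 + 2·IQR = 21.41 + 3.64 = 25.05.
25.39 > 25.05 → outlier.
26.95 > 25.05 → outlier.
27.57 > 25.05 → outlier.
All remaining values lie within [15.95, 25.05].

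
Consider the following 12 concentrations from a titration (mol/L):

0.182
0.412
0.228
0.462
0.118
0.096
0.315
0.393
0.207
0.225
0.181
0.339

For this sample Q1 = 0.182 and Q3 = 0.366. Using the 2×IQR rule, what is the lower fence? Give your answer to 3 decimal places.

-0.186

IQR = Q3 − Q1 = 0.366 − 0.182 = 0.184.
Lower fence = Q1 − 2·IQR = 0.182 − 0.368 = -0.186.
Upper fence = Q3 + 2·IQR = 0.366 + 0.368 = 0.734.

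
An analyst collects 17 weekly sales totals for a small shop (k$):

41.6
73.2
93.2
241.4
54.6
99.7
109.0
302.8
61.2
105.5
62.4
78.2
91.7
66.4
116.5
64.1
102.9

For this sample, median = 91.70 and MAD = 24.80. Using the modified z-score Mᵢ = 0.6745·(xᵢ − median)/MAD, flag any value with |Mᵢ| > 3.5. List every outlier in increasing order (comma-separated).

|Mᵢ| > 3.5 ⇔ |xᵢ − 91.70| > 3.5·24.80/0.6745 = 128.69.
So outliers lie outside [-36.99, 220.39].
241.4: M = 4.07 → outlier.
302.8: M = 5.74 → outlier.

241.4, 302.8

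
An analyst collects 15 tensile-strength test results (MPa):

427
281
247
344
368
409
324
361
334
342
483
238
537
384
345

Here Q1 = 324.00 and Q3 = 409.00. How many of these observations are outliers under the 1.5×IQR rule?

IQR = 85.00; fences at 324.00 − 127.50 = 196.50 and 409.00 + 127.50 = 536.50.
Outside the cutoffs: 537.

1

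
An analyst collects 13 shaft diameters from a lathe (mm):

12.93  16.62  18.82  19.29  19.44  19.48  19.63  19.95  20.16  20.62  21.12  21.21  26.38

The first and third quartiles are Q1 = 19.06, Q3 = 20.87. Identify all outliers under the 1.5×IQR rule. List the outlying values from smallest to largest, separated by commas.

IQR = Q3 − Q1 = 20.87 − 19.06 = 1.81.
Lower fence = Q1 − 1.5·IQR = 19.06 − 2.715 = 16.345.
Upper fence = Q3 + 1.5·IQR = 20.87 + 2.715 = 23.585.
12.93 < 16.345 → outlier.
26.38 > 23.585 → outlier.
All remaining values lie within [16.345, 23.585].

12.93, 26.38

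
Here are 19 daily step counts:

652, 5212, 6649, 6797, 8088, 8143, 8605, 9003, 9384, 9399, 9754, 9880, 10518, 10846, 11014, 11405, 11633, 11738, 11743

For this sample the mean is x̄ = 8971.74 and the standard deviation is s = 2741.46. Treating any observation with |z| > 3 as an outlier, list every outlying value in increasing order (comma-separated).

Cutoffs at x̄ ± 3s: 8971.74 ± 3·2741.46 = [747.36, 17196.12].
652: z = -3.03, |z| > 3 → outlier.
Every other value lies within [747.36, 17196.12].

652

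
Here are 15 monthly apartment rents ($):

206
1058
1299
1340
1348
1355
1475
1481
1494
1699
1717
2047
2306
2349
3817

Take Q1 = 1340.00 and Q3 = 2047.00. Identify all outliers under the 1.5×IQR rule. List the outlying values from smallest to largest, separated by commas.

IQR = Q3 − Q1 = 2047.00 − 1340.00 = 707.00.
Lower fence = Q1 − 1.5·IQR = 1340.00 − 1060.50 = 279.50.
Upper fence = Q3 + 1.5·IQR = 2047.00 + 1060.50 = 3107.50.
206 < 279.50 → outlier.
3817 > 3107.50 → outlier.
All remaining values lie within [279.50, 3107.50].

206, 3817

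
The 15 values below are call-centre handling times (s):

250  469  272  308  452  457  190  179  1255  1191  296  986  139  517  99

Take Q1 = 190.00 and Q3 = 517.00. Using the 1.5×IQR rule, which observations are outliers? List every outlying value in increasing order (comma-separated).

1191, 1255

IQR = Q3 − Q1 = 517.00 − 190.00 = 327.00.
Lower fence = Q1 − 1.5·IQR = 190.00 − 490.50 = -300.50.
Upper fence = Q3 + 1.5·IQR = 517.00 + 490.50 = 1007.50.
1191 > 1007.50 → outlier.
1255 > 1007.50 → outlier.
All remaining values lie within [-300.50, 1007.50].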